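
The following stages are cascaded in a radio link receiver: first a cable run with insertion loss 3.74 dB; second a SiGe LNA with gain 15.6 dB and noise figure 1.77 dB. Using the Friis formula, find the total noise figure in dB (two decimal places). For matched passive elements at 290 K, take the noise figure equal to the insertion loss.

Convert to linear (a loss of L dB is a gain of −L dB): F_i = 10^(NF_i/10), G_i = 10^(G_i,dB/10)
  Stage 1: F_1 = 10^(3.74/10) = 2.366, G_1 = 10^(−3.74/10) = 0.4227
  Stage 2: F_2 = 10^(1.77/10) = 1.503, G_2 = 10^(15.6/10) = 36.31
Friis cascade:
  F = 2.366 + (1.503 − 1)/0.4227 = 3.556
NF = 10 log₁₀(3.556) = 5.51 dB

5.51 dB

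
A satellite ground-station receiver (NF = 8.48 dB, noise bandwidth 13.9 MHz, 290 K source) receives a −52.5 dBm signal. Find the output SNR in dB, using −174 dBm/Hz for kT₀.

41.6 dB

Noise floor: N = −174 + 10 log₁₀(B) + NF
10 log₁₀(1.39×10⁷) = 71.43 dB
N = −174 + 71.43 + 8.48 = −94.09 dBm
SNR = P_sig − N = −52.5 − (−94.09) = 41.59 dB → 41.6 dB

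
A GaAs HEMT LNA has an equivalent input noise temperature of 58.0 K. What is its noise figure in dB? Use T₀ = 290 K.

F = 1 + T_e/T₀ = 1 + 58.0/290 = 1.2
NF = 10 log₁₀(1.2) = 0.792 dB

0.792 dB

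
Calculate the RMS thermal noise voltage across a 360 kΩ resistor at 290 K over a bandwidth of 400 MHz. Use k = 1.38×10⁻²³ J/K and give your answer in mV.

V_n = √(4kTRB)
4kTRB = 4 × 1.38×10⁻²³ × 290 × 3.60×10⁵ × 4.00×10⁸ = 2.31×10⁻⁶ V²
V_n = √(2.31×10⁻⁶) = 1.52×10⁻³ V = 1.52 mV

1.52 mV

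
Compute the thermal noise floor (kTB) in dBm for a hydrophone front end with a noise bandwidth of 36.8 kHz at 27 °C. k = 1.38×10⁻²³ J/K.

T = 27 °C + 273.15 = 300.15 K
P_n = kTB = 1.38×10⁻²³ × 300.15 × 3.68×10⁴ = 1.52×10⁻¹⁶ W
In dBm: 10 log₁₀(1.52×10⁻¹⁶ / 10⁻³) = −128.2 dBm

−128.2 dBm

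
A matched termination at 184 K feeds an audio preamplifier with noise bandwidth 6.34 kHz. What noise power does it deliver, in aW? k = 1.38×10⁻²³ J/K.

P_n = kTB = 1.38×10⁻²³ × 184 × 6.34×10³ = 1.61×10⁻¹⁷ W = 16.1 aW

16.1 aW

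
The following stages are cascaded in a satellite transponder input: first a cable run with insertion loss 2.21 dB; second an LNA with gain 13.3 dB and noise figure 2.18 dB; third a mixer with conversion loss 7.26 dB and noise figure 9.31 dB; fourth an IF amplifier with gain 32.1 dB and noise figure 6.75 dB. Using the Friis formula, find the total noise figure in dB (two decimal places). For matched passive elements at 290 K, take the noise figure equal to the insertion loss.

Convert to linear (a loss of L dB is a gain of −L dB): F_i = 10^(NF_i/10), G_i = 10^(G_i,dB/10)
  Stage 1: F_1 = 10^(2.21/10) = 1.663, G_1 = 10^(−2.21/10) = 0.6012
  Stage 2: F_2 = 10^(2.18/10) = 1.652, G_2 = 10^(13.3/10) = 21.38
  Stage 3: F_3 = 10^(9.31/10) = 8.531, G_3 = 10^(−7.26/10) = 0.1879
  Stage 4: F_4 = 10^(6.75/10) = 4.732, G_4 = 10^(32.1/10) = 1622
Friis cascade:
  F = 1.663 + (1.652 − 1)/0.6012 + (8.531 − 1)/12.85 + (4.732 − 1)/2.415 = 4.879
NF = 10 log₁₀(4.879) = 6.88 dB

6.88 dB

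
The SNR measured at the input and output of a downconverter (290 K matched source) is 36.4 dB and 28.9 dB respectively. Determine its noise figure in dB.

NF (dB) = SNR_in(dB) − SNR_out(dB) when the source is at T₀
NF = 36.4 − 28.9 = 7.5 dB

7.5 dB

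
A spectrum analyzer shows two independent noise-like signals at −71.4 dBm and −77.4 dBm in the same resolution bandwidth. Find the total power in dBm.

−70.4 dBm

Convert to linear, add, convert back:
P₁ = 7.24×10⁻¹¹ W, P₂ = 1.82×10⁻¹¹ W
P_tot = 9.06×10⁻¹¹ W → 10 log₁₀(P_tot / 10⁻³) = −70.4 dBm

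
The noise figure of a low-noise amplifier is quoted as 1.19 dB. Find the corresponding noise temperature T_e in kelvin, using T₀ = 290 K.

91.4 K

F = 10^(1.19/10) = 1.31522
T_e = (F − 1)·T₀ = (1.31522 − 1) × 290 = 91.4 K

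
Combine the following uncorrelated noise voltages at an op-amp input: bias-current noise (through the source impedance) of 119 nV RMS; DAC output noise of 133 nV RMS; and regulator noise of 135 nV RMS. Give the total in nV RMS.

224 nV

Uncorrelated sources add in power (mean-square): V_tot = √(ΣV_i²)
V_tot = √[(1.19×10⁻⁷)² + (1.33×10⁻⁷)² + (1.35×10⁻⁷)²] = 2.24×10⁻⁷ V = 224 nV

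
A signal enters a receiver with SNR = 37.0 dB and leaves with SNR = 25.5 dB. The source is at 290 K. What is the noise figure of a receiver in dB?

NF (dB) = SNR_in(dB) − SNR_out(dB) when the source is at T₀
NF = 37.0 − 25.5 = 11.5 dB

11.5 dB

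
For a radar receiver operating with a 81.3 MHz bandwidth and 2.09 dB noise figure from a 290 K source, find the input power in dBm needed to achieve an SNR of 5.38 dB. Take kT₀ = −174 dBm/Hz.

−87.4 dBm

Sensitivity = −174 + 10 log₁₀(B) + NF + SNR_min
= −174 + 79.1 + 2.09 + 5.38
= −87.43 dBm → −87.4 dBm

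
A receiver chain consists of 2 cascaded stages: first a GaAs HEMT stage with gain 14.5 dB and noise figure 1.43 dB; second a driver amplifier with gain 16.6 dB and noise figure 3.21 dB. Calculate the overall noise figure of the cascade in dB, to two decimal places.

1.55 dB

Convert to linear (a loss of L dB is a gain of −L dB): F_i = 10^(NF_i/10), G_i = 10^(G_i,dB/10)
  Stage 1: F_1 = 10^(1.43/10) = 1.390, G_1 = 10^(14.5/10) = 28.18
  Stage 2: F_2 = 10^(3.21/10) = 2.094, G_2 = 10^(16.6/10) = 45.71
Friis cascade:
  F = 1.390 + (2.094 − 1)/28.18 = 1.429
NF = 10 log₁₀(1.429) = 1.55 dB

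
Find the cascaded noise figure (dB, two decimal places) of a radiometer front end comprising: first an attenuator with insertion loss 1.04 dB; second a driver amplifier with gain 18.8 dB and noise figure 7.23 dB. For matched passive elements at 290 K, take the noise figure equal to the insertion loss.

Convert to linear (a loss of L dB is a gain of −L dB): F_i = 10^(NF_i/10), G_i = 10^(G_i,dB/10)
  Stage 1: F_1 = 10^(1.04/10) = 1.271, G_1 = 10^(−1.04/10) = 0.7870
  Stage 2: F_2 = 10^(7.23/10) = 5.284, G_2 = 10^(18.8/10) = 75.86
Friis cascade:
  F = 1.271 + (5.284 − 1)/0.7870 = 6.714
NF = 10 log₁₀(6.714) = 8.27 dB

8.27 dB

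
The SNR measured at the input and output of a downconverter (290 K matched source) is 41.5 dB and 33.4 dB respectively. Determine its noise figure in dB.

8.1 dB

NF (dB) = SNR_in(dB) − SNR_out(dB) when the source is at T₀
NF = 41.5 − 33.4 = 8.1 dB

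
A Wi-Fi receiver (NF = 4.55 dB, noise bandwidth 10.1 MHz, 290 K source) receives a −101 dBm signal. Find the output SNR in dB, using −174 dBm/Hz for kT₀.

Noise floor: N = −174 + 10 log₁₀(B) + NF
10 log₁₀(1.01×10⁷) = 70.04 dB
N = −174 + 70.04 + 4.55 = −99.41 dBm
SNR = P_sig − N = −101 − (−99.41) = −1.59 dB → −1.6 dB

−1.6 dB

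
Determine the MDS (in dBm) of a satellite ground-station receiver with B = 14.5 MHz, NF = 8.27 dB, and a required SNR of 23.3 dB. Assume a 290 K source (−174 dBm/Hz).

−70.8 dBm

Sensitivity = −174 + 10 log₁₀(B) + NF + SNR_min
= −174 + 71.61 + 8.27 + 23.3
= −70.82 dBm → −70.8 dBm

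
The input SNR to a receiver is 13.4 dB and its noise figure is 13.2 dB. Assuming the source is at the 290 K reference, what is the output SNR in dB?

0.2 dB

By definition F = SNR_in/SNR_out, so in dB: SNR_out = SNR_in − NF
SNR_out = 13.4 − 13.2 = 0.2 dB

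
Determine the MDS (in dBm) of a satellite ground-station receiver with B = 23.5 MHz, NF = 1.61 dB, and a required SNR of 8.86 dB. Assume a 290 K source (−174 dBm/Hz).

Sensitivity = −174 + 10 log₁₀(B) + NF + SNR_min
= −174 + 73.71 + 1.61 + 8.86
= −89.82 dBm → −89.8 dBm

−89.8 dBm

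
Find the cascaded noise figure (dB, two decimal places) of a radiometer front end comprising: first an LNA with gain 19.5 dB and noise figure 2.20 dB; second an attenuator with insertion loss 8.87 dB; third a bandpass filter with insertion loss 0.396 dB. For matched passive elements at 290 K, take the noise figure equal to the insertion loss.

2.41 dB

Convert to linear (a loss of L dB is a gain of −L dB): F_i = 10^(NF_i/10), G_i = 10^(G_i,dB/10)
  Stage 1: F_1 = 10^(2.20/10) = 1.660, G_1 = 10^(19.5/10) = 89.13
  Stage 2: F_2 = 10^(8.87/10) = 7.709, G_2 = 10^(−8.87/10) = 0.1297
  Stage 3: F_3 = 10^(0.396/10) = 1.095, G_3 = 10^(−0.396/10) = 0.9129
Friis cascade:
  F = 1.660 + (7.709 − 1)/89.13 + (1.095 − 1)/11.56 = 1.743
NF = 10 log₁₀(1.743) = 2.41 dB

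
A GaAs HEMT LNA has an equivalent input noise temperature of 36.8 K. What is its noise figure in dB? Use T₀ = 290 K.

F = 1 + T_e/T₀ = 1 + 36.8/290 = 1.1269
NF = 10 log₁₀(1.1269) = 0.519 dB

0.519 dB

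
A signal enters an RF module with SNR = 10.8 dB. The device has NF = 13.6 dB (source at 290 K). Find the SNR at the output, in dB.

−2.8 dB

By definition F = SNR_in/SNR_out, so in dB: SNR_out = SNR_in − NF
SNR_out = 10.8 − 13.6 = −2.8 dB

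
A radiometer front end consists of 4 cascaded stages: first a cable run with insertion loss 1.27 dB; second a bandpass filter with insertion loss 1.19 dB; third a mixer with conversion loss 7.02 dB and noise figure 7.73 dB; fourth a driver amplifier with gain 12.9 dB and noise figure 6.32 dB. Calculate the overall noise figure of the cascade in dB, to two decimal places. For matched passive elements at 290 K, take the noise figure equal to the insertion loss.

Convert to linear (a loss of L dB is a gain of −L dB): F_i = 10^(NF_i/10), G_i = 10^(G_i,dB/10)
  Stage 1: F_1 = 10^(1.27/10) = 1.340, G_1 = 10^(−1.27/10) = 0.7464
  Stage 2: F_2 = 10^(1.19/10) = 1.315, G_2 = 10^(−1.19/10) = 0.7603
  Stage 3: F_3 = 10^(7.73/10) = 5.929, G_3 = 10^(−7.02/10) = 0.1986
  Stage 4: F_4 = 10^(6.32/10) = 4.285, G_4 = 10^(12.9/10) = 19.50
Friis cascade:
  F = 1.340 + (1.315 − 1)/0.7464 + (5.929 − 1)/0.5675 + (4.285 − 1)/0.1127 = 39.59
NF = 10 log₁₀(39.59) = 15.98 dB

15.98 dB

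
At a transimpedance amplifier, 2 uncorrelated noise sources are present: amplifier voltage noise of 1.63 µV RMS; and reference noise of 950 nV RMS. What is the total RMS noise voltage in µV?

1.89 µV

Uncorrelated sources add in power (mean-square): V_tot = √(ΣV_i²)
V_tot = √[(1.63×10⁻⁶)² + (9.50×10⁻⁷)²] = 1.89×10⁻⁶ V = 1.89 µV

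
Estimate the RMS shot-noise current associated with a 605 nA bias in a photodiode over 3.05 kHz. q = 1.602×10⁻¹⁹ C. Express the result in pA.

I_n = √(2qI·B)
2qI·B = 2 × 1.602×10⁻¹⁹ × 6.05×10⁻⁷ × 3.05×10³ = 5.91×10⁻²² A²
I_n = √(5.91×10⁻²²) = 2.43×10⁻¹¹ A = 24.3 pA

24.3 pA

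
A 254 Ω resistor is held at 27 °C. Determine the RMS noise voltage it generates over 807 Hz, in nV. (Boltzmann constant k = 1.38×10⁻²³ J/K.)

58.3 nV

T = 27 °C + 273.15 = 300.15 K
V_n = √(4kTRB)
4kTRB = 4 × 1.38×10⁻²³ × 300.15 × 2.54×10² × 8.07×10² = 3.40×10⁻¹⁵ V²
V_n = √(3.40×10⁻¹⁵) = 5.83×10⁻⁸ V = 58.3 nV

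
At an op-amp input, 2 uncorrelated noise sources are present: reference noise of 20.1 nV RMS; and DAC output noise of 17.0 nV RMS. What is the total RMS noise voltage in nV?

26.3 nV

Uncorrelated sources add in power (mean-square): V_tot = √(ΣV_i²)
V_tot = √[(2.01×10⁻⁸)² + (1.70×10⁻⁸)²] = 2.63×10⁻⁸ V = 26.3 nV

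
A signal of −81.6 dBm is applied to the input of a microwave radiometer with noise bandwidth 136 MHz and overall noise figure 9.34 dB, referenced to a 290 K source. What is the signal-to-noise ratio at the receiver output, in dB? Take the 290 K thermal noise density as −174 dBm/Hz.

1.7 dB

Noise floor: N = −174 + 10 log₁₀(B) + NF
10 log₁₀(1.36×10⁸) = 81.34 dB
N = −174 + 81.34 + 9.34 = −83.32 dBm
SNR = P_sig − N = −81.6 − (−83.32) = 1.72 dB → 1.7 dB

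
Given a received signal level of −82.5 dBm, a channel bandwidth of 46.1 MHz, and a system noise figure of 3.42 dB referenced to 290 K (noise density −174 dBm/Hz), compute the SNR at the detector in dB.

11.4 dB

Noise floor: N = −174 + 10 log₁₀(B) + NF
10 log₁₀(4.61×10⁷) = 76.64 dB
N = −174 + 76.64 + 3.42 = −93.94 dBm
SNR = P_sig − N = −82.5 − (−93.94) = 11.44 dB → 11.4 dB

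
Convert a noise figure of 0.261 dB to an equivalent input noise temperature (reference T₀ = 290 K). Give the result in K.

F = 10^(0.261/10) = 1.06194
T_e = (F − 1)·T₀ = (1.06194 − 1) × 290 = 18.0 K

18.0 K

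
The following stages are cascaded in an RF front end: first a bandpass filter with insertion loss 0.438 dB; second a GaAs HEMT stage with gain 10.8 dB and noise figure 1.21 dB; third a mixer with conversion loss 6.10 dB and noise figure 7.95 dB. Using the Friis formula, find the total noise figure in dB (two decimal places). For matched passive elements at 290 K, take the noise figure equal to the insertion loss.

2.89 dB

Convert to linear (a loss of L dB is a gain of −L dB): F_i = 10^(NF_i/10), G_i = 10^(G_i,dB/10)
  Stage 1: F_1 = 10^(0.438/10) = 1.106, G_1 = 10^(−0.438/10) = 0.9041
  Stage 2: F_2 = 10^(1.21/10) = 1.321, G_2 = 10^(10.8/10) = 12.02
  Stage 3: F_3 = 10^(7.95/10) = 6.237, G_3 = 10^(−6.10/10) = 0.2455
Friis cascade:
  F = 1.106 + (1.321 − 1)/0.9041 + (6.237 − 1)/10.87 = 1.943
NF = 10 log₁₀(1.943) = 2.89 dB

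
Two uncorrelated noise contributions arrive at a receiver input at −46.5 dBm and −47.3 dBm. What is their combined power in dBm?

Convert to linear, add, convert back:
P₁ = 2.24×10⁻⁸ W, P₂ = 1.86×10⁻⁸ W
P_tot = 4.10×10⁻⁸ W → 10 log₁₀(P_tot / 10⁻³) = −43.9 dBm

−43.9 dBm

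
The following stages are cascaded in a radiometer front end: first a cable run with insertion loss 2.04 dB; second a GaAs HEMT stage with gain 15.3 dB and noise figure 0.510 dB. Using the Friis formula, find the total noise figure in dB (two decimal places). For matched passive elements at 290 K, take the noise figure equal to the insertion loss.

2.55 dB

Convert to linear (a loss of L dB is a gain of −L dB): F_i = 10^(NF_i/10), G_i = 10^(G_i,dB/10)
  Stage 1: F_1 = 10^(2.04/10) = 1.600, G_1 = 10^(−2.04/10) = 0.6252
  Stage 2: F_2 = 10^(0.510/10) = 1.125, G_2 = 10^(15.3/10) = 33.88
Friis cascade:
  F = 1.600 + (1.125 − 1)/0.6252 = 1.799
NF = 10 log₁₀(1.799) = 2.55 dB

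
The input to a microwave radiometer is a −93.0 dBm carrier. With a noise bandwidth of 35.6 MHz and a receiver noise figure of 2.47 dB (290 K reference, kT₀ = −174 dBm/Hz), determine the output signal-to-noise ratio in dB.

Noise floor: N = −174 + 10 log₁₀(B) + NF
10 log₁₀(3.56×10⁷) = 75.51 dB
N = −174 + 75.51 + 2.47 = −96.02 dBm
SNR = P_sig − N = −93.0 − (−96.02) = 3.02 dB → 3.0 dB

3.0 dB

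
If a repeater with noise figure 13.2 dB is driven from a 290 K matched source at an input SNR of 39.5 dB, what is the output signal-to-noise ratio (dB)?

26.3 dB

By definition F = SNR_in/SNR_out, so in dB: SNR_out = SNR_in − NF
SNR_out = 39.5 − 13.2 = 26.3 dB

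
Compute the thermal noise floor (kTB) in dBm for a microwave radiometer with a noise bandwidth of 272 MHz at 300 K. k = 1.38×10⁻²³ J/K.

P_n = kTB = 1.38×10⁻²³ × 300 × 2.72×10⁸ = 1.13×10⁻¹² W
In dBm: 10 log₁₀(1.13×10⁻¹² / 10⁻³) = −89.5 dBm

−89.5 dBm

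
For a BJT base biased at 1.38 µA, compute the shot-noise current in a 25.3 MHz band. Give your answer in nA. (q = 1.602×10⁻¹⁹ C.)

I_n = √(2qI·B)
2qI·B = 2 × 1.602×10⁻¹⁹ × 1.38×10⁻⁶ × 2.53×10⁷ = 1.12×10⁻¹⁷ A²
I_n = √(1.12×10⁻¹⁷) = 3.34×10⁻⁹ A = 3.34 nA

3.34 nA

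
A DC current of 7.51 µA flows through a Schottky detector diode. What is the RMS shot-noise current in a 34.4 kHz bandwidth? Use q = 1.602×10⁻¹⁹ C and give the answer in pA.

288 pA

I_n = √(2qI·B)
2qI·B = 2 × 1.602×10⁻¹⁹ × 7.51×10⁻⁶ × 3.44×10⁴ = 8.28×10⁻²⁰ A²
I_n = √(8.28×10⁻²⁰) = 2.88×10⁻¹⁰ A = 288 pA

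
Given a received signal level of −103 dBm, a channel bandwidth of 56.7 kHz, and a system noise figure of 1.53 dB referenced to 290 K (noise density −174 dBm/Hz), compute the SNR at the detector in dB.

21.9 dB

Noise floor: N = −174 + 10 log₁₀(B) + NF
10 log₁₀(5.67×10⁴) = 47.54 dB
N = −174 + 47.54 + 1.53 = −124.93 dBm
SNR = P_sig − N = −103 − (−124.93) = 21.93 dB → 21.9 dB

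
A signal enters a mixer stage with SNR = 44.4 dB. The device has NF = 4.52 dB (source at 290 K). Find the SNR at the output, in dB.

By definition F = SNR_in/SNR_out, so in dB: SNR_out = SNR_in − NF
SNR_out = 44.4 − 4.52 = 39.88 dB

39.88 dB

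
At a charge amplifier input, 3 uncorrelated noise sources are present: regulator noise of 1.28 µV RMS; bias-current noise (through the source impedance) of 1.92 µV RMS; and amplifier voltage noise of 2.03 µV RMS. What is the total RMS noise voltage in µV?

Uncorrelated sources add in power (mean-square): V_tot = √(ΣV_i²)
V_tot = √[(1.28×10⁻⁶)² + (1.92×10⁻⁶)² + (2.03×10⁻⁶)²] = 3.07×10⁻⁶ V = 3.07 µV

3.07 µV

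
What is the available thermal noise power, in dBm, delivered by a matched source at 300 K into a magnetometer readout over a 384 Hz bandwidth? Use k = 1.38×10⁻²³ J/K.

P_n = kTB = 1.38×10⁻²³ × 300 × 3.84×10² = 1.59×10⁻¹⁸ W
In dBm: 10 log₁₀(1.59×10⁻¹⁸ / 10⁻³) = −148.0 dBm

−148.0 dBm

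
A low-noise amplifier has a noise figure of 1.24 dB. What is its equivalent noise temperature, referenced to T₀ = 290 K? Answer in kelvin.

F = 10^(1.24/10) = 1.33045
T_e = (F − 1)·T₀ = (1.33045 − 1) × 290 = 95.8 K

95.8 K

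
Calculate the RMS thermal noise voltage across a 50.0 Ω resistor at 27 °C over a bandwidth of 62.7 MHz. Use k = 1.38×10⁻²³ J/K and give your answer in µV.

7.21 µV

T = 27 °C + 273.15 = 300.15 K
V_n = √(4kTRB)
4kTRB = 4 × 1.38×10⁻²³ × 300.15 × 5.00×10¹ × 6.27×10⁷ = 5.19×10⁻¹¹ V²
V_n = √(5.19×10⁻¹¹) = 7.21×10⁻⁶ V = 7.21 µV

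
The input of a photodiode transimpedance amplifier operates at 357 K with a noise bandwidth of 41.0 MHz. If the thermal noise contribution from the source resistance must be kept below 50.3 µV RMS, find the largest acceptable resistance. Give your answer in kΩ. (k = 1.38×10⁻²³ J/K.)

3.13 kΩ

Johnson–Nyquist: V_n = √(4kTRB) ⇒ R = V_n² / (4kTB)
4kTB = 4 × 1.38×10⁻²³ × 357 × 4.10×10⁷ = 8.08×10⁻¹³
R = (5.03×10⁻⁵)² / 8.08×10⁻¹³ = 3.13×10³ Ω = 3.13 kΩ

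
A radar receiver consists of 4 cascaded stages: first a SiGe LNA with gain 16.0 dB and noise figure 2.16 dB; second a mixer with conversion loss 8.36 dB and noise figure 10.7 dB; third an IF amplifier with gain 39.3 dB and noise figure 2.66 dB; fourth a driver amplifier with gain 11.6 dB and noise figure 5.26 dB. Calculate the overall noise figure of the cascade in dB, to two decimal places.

3.14 dB

Convert to linear (a loss of L dB is a gain of −L dB): F_i = 10^(NF_i/10), G_i = 10^(G_i,dB/10)
  Stage 1: F_1 = 10^(2.16/10) = 1.644, G_1 = 10^(16.0/10) = 39.81
  Stage 2: F_2 = 10^(10.7/10) = 11.75, G_2 = 10^(−8.36/10) = 0.1459
  Stage 3: F_3 = 10^(2.66/10) = 1.845, G_3 = 10^(39.3/10) = 8511
  Stage 4: F_4 = 10^(5.26/10) = 3.357, G_4 = 10^(11.6/10) = 14.45
Friis cascade:
  F = 1.644 + (11.75 − 1)/39.81 + (1.845 − 1)/5.808 + (3.357 − 1)/4.943×10⁴ = 2.060
NF = 10 log₁₀(2.060) = 3.14 dB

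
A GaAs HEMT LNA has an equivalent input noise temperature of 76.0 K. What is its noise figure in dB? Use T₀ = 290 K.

1.01 dB

F = 1 + T_e/T₀ = 1 + 76.0/290 = 1.26207
NF = 10 log₁₀(1.26207) = 1.01 dB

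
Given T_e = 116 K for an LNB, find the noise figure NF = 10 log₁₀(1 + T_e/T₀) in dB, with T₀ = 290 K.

F = 1 + T_e/T₀ = 1 + 116/290 = 1.4
NF = 10 log₁₀(1.4) = 1.46 dB

1.46 dB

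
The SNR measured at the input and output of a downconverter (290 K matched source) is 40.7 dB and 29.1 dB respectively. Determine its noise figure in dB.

11.6 dB

NF (dB) = SNR_in(dB) − SNR_out(dB) when the source is at T₀
NF = 40.7 − 29.1 = 11.6 dB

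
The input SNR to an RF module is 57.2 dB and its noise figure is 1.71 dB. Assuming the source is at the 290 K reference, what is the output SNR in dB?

55.49 dB

By definition F = SNR_in/SNR_out, so in dB: SNR_out = SNR_in − NF
SNR_out = 57.2 − 1.71 = 55.49 dB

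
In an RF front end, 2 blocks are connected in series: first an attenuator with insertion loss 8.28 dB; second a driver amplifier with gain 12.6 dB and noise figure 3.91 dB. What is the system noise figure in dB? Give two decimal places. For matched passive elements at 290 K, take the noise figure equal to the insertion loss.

Convert to linear (a loss of L dB is a gain of −L dB): F_i = 10^(NF_i/10), G_i = 10^(G_i,dB/10)
  Stage 1: F_1 = 10^(8.28/10) = 6.730, G_1 = 10^(−8.28/10) = 0.1486
  Stage 2: F_2 = 10^(3.91/10) = 2.460, G_2 = 10^(12.6/10) = 18.20
Friis cascade:
  F = 6.730 + (2.460 − 1)/0.1486 = 16.56
NF = 10 log₁₀(16.56) = 12.19 dB

12.19 dB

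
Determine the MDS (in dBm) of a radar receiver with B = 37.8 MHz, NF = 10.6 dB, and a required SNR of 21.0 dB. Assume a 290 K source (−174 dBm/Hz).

−66.6 dBm

Sensitivity = −174 + 10 log₁₀(B) + NF + SNR_min
= −174 + 75.77 + 10.6 + 21.0
= −66.63 dBm → −66.6 dBm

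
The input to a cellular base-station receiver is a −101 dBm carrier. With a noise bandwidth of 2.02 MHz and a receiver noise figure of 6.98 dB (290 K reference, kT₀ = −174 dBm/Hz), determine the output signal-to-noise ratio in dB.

3.0 dB

Noise floor: N = −174 + 10 log₁₀(B) + NF
10 log₁₀(2.02×10⁶) = 63.05 dB
N = −174 + 63.05 + 6.98 = −103.97 dBm
SNR = P_sig − N = −101 − (−103.97) = 2.97 dB → 3.0 dB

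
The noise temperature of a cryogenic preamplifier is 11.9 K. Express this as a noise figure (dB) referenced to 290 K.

0.175 dB

F = 1 + T_e/T₀ = 1 + 11.9/290 = 1.04103
NF = 10 log₁₀(1.04103) = 0.175 dB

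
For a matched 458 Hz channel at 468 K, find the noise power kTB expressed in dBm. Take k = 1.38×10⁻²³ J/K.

P_n = kTB = 1.38×10⁻²³ × 468 × 4.58×10² = 2.96×10⁻¹⁸ W
In dBm: 10 log₁₀(2.96×10⁻¹⁸ / 10⁻³) = −145.3 dBm

−145.3 dBm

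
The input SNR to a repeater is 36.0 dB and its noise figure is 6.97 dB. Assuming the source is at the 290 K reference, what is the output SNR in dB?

29.03 dB

By definition F = SNR_in/SNR_out, so in dB: SNR_out = SNR_in − NF
SNR_out = 36.0 − 6.97 = 29.03 dB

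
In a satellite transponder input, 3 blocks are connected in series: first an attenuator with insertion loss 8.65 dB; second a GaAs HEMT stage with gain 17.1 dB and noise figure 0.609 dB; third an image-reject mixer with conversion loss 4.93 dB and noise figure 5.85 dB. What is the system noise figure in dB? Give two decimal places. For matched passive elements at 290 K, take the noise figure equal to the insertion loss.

Convert to linear (a loss of L dB is a gain of −L dB): F_i = 10^(NF_i/10), G_i = 10^(G_i,dB/10)
  Stage 1: F_1 = 10^(8.65/10) = 7.328, G_1 = 10^(−8.65/10) = 0.1365
  Stage 2: F_2 = 10^(0.609/10) = 1.151, G_2 = 10^(17.1/10) = 51.29
  Stage 3: F_3 = 10^(5.85/10) = 3.846, G_3 = 10^(−4.93/10) = 0.3214
Friis cascade:
  F = 7.328 + (1.151 − 1)/0.1365 + (3.846 − 1)/6.998 = 8.838
NF = 10 log₁₀(8.838) = 9.46 dB

9.46 dB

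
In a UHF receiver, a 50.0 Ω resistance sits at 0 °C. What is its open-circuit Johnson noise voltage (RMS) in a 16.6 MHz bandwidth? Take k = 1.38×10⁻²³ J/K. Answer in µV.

3.54 µV

T = 0 °C + 273.15 = 273.15 K
V_n = √(4kTRB)
4kTRB = 4 × 1.38×10⁻²³ × 273.15 × 5.00×10¹ × 1.66×10⁷ = 1.25×10⁻¹¹ V²
V_n = √(1.25×10⁻¹¹) = 3.54×10⁻⁶ V = 3.54 µV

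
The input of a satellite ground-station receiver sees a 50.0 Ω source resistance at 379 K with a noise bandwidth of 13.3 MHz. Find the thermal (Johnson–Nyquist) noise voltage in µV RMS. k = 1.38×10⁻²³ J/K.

V_n = √(4kTRB)
4kTRB = 4 × 1.38×10⁻²³ × 379 × 5.00×10¹ × 1.33×10⁷ = 1.39×10⁻¹¹ V²
V_n = √(1.39×10⁻¹¹) = 3.73×10⁻⁶ V = 3.73 µV

3.73 µV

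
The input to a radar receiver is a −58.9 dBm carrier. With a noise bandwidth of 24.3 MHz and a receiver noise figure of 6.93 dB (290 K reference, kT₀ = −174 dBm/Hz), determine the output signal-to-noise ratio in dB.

34.3 dB

Noise floor: N = −174 + 10 log₁₀(B) + NF
10 log₁₀(2.43×10⁷) = 73.86 dB
N = −174 + 73.86 + 6.93 = −93.21 dBm
SNR = P_sig − N = −58.9 − (−93.21) = 34.31 dB → 34.3 dB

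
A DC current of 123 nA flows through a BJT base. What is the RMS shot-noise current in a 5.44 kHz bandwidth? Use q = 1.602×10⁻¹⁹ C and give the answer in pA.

14.6 pA

I_n = √(2qI·B)
2qI·B = 2 × 1.602×10⁻¹⁹ × 1.23×10⁻⁷ × 5.44×10³ = 2.14×10⁻²² A²
I_n = √(2.14×10⁻²²) = 1.46×10⁻¹¹ A = 14.6 pA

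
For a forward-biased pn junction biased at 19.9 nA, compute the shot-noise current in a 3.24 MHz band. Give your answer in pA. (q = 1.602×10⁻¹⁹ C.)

I_n = √(2qI·B)
2qI·B = 2 × 1.602×10⁻¹⁹ × 1.99×10⁻⁸ × 3.24×10⁶ = 2.07×10⁻²⁰ A²
I_n = √(2.07×10⁻²⁰) = 1.44×10⁻¹⁰ A = 144 pA

144 pA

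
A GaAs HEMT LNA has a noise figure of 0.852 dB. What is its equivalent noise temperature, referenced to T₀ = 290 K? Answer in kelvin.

62.9 K

F = 10^(0.852/10) = 1.21675
T_e = (F − 1)·T₀ = (1.21675 − 1) × 290 = 62.9 K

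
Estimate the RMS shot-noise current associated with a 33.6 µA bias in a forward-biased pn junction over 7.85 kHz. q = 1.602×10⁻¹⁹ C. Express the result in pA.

I_n = √(2qI·B)
2qI·B = 2 × 1.602×10⁻¹⁹ × 3.36×10⁻⁵ × 7.85×10³ = 8.45×10⁻²⁰ A²
I_n = √(8.45×10⁻²⁰) = 2.91×10⁻¹⁰ A = 291 pA

291 pA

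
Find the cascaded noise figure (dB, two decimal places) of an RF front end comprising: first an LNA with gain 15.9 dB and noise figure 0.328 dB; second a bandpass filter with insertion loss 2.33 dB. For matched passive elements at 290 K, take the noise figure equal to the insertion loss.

0.40 dB

Convert to linear (a loss of L dB is a gain of −L dB): F_i = 10^(NF_i/10), G_i = 10^(G_i,dB/10)
  Stage 1: F_1 = 10^(0.328/10) = 1.078, G_1 = 10^(15.9/10) = 38.90
  Stage 2: F_2 = 10^(2.33/10) = 1.710, G_2 = 10^(−2.33/10) = 0.5848
Friis cascade:
  F = 1.078 + (1.710 − 1)/38.90 = 1.097
NF = 10 log₁₀(1.097) = 0.40 dB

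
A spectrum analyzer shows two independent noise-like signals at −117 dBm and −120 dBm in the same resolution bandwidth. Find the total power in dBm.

Convert to linear, add, convert back:
P₁ = 2.00×10⁻¹⁵ W, P₂ = 1.00×10⁻¹⁵ W
P_tot = 3.00×10⁻¹⁵ W → 10 log₁₀(P_tot / 10⁻³) = −115.2 dBm

−115.2 dBm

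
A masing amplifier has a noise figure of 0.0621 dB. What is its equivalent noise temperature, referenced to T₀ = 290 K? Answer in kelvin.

4.18 K

F = 10^(0.0621/10) = 1.0144
T_e = (F − 1)·T₀ = (1.0144 − 1) × 290 = 4.18 K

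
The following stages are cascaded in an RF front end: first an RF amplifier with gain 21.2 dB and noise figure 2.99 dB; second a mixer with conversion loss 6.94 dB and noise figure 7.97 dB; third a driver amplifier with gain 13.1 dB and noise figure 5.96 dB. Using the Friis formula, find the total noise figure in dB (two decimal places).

3.31 dB

Convert to linear (a loss of L dB is a gain of −L dB): F_i = 10^(NF_i/10), G_i = 10^(G_i,dB/10)
  Stage 1: F_1 = 10^(2.99/10) = 1.991, G_1 = 10^(21.2/10) = 131.8
  Stage 2: F_2 = 10^(7.97/10) = 6.266, G_2 = 10^(−6.94/10) = 0.2023
  Stage 3: F_3 = 10^(5.96/10) = 3.945, G_3 = 10^(13.1/10) = 20.42
Friis cascade:
  F = 1.991 + (6.266 − 1)/131.8 + (3.945 − 1)/26.67 = 2.141
NF = 10 log₁₀(2.141) = 3.31 dB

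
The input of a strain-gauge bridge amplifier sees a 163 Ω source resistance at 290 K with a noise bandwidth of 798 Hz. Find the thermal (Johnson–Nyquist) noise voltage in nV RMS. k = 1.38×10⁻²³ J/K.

V_n = √(4kTRB)
4kTRB = 4 × 1.38×10⁻²³ × 290 × 1.63×10² × 7.98×10² = 2.08×10⁻¹⁵ V²
V_n = √(2.08×10⁻¹⁵) = 4.56×10⁻⁸ V = 45.6 nV

45.6 nV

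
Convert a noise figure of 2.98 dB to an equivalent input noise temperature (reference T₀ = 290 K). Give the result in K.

286 K

F = 10^(2.98/10) = 1.98609
T_e = (F − 1)·T₀ = (1.98609 − 1) × 290 = 286 K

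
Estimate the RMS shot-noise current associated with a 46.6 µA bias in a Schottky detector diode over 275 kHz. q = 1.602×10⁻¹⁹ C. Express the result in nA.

I_n = √(2qI·B)
2qI·B = 2 × 1.602×10⁻¹⁹ × 4.66×10⁻⁵ × 2.75×10⁵ = 4.11×10⁻¹⁸ A²
I_n = √(4.11×10⁻¹⁸) = 2.03×10⁻⁹ A = 2.03 nA

2.03 nA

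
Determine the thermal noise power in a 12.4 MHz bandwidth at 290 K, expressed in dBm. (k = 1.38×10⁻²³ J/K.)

−103.0 dBm

P_n = kTB = 1.38×10⁻²³ × 290 × 1.24×10⁷ = 4.96×10⁻¹⁴ W
In dBm: 10 log₁₀(4.96×10⁻¹⁴ / 10⁻³) = −103.0 dBm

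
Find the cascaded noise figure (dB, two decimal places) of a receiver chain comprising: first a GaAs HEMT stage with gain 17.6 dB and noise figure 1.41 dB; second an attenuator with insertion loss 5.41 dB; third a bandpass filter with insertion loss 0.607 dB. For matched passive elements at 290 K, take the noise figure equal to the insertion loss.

Convert to linear (a loss of L dB is a gain of −L dB): F_i = 10^(NF_i/10), G_i = 10^(G_i,dB/10)
  Stage 1: F_1 = 10^(1.41/10) = 1.384, G_1 = 10^(17.6/10) = 57.54
  Stage 2: F_2 = 10^(5.41/10) = 3.475, G_2 = 10^(−5.41/10) = 0.2877
  Stage 3: F_3 = 10^(0.607/10) = 1.150, G_3 = 10^(−0.607/10) = 0.8696
Friis cascade:
  F = 1.384 + (3.475 − 1)/57.54 + (1.150 − 1)/16.56 = 1.436
NF = 10 log₁₀(1.436) = 1.57 dB

1.57 dB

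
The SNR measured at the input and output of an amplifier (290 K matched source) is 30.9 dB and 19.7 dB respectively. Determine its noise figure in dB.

NF (dB) = SNR_in(dB) − SNR_out(dB) when the source is at T₀
NF = 30.9 − 19.7 = 11.2 dB

11.2 dB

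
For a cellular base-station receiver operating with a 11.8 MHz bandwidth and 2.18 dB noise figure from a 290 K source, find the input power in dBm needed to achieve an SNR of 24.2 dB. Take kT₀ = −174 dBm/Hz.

−76.9 dBm

Sensitivity = −174 + 10 log₁₀(B) + NF + SNR_min
= −174 + 70.72 + 2.18 + 24.2
= −76.90 dBm → −76.9 dBm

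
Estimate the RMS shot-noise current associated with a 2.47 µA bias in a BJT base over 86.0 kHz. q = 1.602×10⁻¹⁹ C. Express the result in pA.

261 pA

I_n = √(2qI·B)
2qI·B = 2 × 1.602×10⁻¹⁹ × 2.47×10⁻⁶ × 8.60×10⁴ = 6.81×10⁻²⁰ A²
I_n = √(6.81×10⁻²⁰) = 2.61×10⁻¹⁰ A = 261 pA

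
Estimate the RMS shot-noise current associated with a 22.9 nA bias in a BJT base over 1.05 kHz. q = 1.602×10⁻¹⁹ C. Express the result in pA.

2.78 pA

I_n = √(2qI·B)
2qI·B = 2 × 1.602×10⁻¹⁹ × 2.29×10⁻⁸ × 1.05×10³ = 7.70×10⁻²⁴ A²
I_n = √(7.70×10⁻²⁴) = 2.78×10⁻¹² A = 2.78 pA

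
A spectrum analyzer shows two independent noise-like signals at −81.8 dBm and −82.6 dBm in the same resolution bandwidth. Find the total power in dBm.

Convert to linear, add, convert back:
P₁ = 6.61×10⁻¹² W, P₂ = 5.50×10⁻¹² W
P_tot = 1.21×10⁻¹¹ W → 10 log₁₀(P_tot / 10⁻³) = −79.2 dBm

−79.2 dBm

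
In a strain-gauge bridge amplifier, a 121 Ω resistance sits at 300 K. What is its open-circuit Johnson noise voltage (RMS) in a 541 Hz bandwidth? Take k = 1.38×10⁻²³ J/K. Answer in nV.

32.9 nV

V_n = √(4kTRB)
4kTRB = 4 × 1.38×10⁻²³ × 300 × 1.21×10² × 5.41×10² = 1.08×10⁻¹⁵ V²
V_n = √(1.08×10⁻¹⁵) = 3.29×10⁻⁸ V = 32.9 nV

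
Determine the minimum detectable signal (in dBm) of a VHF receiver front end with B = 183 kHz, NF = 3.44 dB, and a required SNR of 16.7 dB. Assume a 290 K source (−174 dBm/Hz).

−101.2 dBm

Sensitivity = −174 + 10 log₁₀(B) + NF + SNR_min
= −174 + 52.62 + 3.44 + 16.7
= −101.24 dBm → −101.2 dBm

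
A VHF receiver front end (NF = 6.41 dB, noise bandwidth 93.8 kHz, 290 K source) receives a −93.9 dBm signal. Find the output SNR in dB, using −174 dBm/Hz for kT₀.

Noise floor: N = −174 + 10 log₁₀(B) + NF
10 log₁₀(9.38×10⁴) = 49.72 dB
N = −174 + 49.72 + 6.41 = −117.87 dBm
SNR = P_sig − N = −93.9 − (−117.87) = 23.97 dB → 24.0 dB

24.0 dB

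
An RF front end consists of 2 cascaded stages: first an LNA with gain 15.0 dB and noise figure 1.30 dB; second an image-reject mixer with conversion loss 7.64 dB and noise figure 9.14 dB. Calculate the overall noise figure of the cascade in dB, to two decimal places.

1.98 dB

Convert to linear (a loss of L dB is a gain of −L dB): F_i = 10^(NF_i/10), G_i = 10^(G_i,dB/10)
  Stage 1: F_1 = 10^(1.30/10) = 1.349, G_1 = 10^(15.0/10) = 31.62
  Stage 2: F_2 = 10^(9.14/10) = 8.204, G_2 = 10^(−7.64/10) = 0.1722
Friis cascade:
  F = 1.349 + (8.204 − 1)/31.62 = 1.577
NF = 10 log₁₀(1.577) = 1.98 dB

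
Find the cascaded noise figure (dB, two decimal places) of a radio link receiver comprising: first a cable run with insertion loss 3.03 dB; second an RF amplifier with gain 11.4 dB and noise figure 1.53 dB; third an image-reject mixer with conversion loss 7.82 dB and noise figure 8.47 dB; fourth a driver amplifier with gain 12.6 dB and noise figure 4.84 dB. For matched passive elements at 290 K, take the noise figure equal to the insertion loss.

Convert to linear (a loss of L dB is a gain of −L dB): F_i = 10^(NF_i/10), G_i = 10^(G_i,dB/10)
  Stage 1: F_1 = 10^(3.03/10) = 2.009, G_1 = 10^(−3.03/10) = 0.4977
  Stage 2: F_2 = 10^(1.53/10) = 1.422, G_2 = 10^(11.4/10) = 13.80
  Stage 3: F_3 = 10^(8.47/10) = 7.031, G_3 = 10^(−7.82/10) = 0.1652
  Stage 4: F_4 = 10^(4.84/10) = 3.048, G_4 = 10^(12.6/10) = 18.20
Friis cascade:
  F = 2.009 + (1.422 − 1)/0.4977 + (7.031 − 1)/6.871 + (3.048 − 1)/1.135 = 5.540
NF = 10 log₁₀(5.540) = 7.43 dB

7.43 dB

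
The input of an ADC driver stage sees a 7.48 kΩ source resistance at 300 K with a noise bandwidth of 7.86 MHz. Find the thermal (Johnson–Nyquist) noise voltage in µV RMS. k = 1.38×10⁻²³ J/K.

31.2 µV

V_n = √(4kTRB)
4kTRB = 4 × 1.38×10⁻²³ × 300 × 7.48×10³ × 7.86×10⁶ = 9.74×10⁻¹⁰ V²
V_n = √(9.74×10⁻¹⁰) = 3.12×10⁻⁵ V = 31.2 µV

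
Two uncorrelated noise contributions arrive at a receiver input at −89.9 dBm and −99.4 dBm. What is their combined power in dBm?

−89.4 dBm

Convert to linear, add, convert back:
P₁ = 1.02×10⁻¹² W, P₂ = 1.15×10⁻¹³ W
P_tot = 1.14×10⁻¹² W → 10 log₁₀(P_tot / 10⁻³) = −89.4 dBm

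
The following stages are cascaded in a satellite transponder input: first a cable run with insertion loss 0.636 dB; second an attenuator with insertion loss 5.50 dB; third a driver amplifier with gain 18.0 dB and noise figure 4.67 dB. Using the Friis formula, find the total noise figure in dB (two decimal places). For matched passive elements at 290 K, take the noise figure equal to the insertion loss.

Convert to linear (a loss of L dB is a gain of −L dB): F_i = 10^(NF_i/10), G_i = 10^(G_i,dB/10)
  Stage 1: F_1 = 10^(0.636/10) = 1.158, G_1 = 10^(−0.636/10) = 0.8638
  Stage 2: F_2 = 10^(5.50/10) = 3.548, G_2 = 10^(−5.50/10) = 0.2818
  Stage 3: F_3 = 10^(4.67/10) = 2.931, G_3 = 10^(18.0/10) = 63.10
Friis cascade:
  F = 1.158 + (3.548 − 1)/0.8638 + (2.931 − 1)/0.2434 = 12.04
NF = 10 log₁₀(12.04) = 10.81 dB

10.81 dB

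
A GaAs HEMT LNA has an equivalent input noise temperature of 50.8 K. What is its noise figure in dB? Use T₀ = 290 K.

0.701 dB

F = 1 + T_e/T₀ = 1 + 50.8/290 = 1.17517
NF = 10 log₁₀(1.17517) = 0.701 dB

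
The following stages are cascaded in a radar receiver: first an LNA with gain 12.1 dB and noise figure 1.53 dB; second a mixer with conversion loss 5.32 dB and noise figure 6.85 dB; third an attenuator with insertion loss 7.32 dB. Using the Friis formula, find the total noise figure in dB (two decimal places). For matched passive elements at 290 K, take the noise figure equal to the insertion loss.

Convert to linear (a loss of L dB is a gain of −L dB): F_i = 10^(NF_i/10), G_i = 10^(G_i,dB/10)
  Stage 1: F_1 = 10^(1.53/10) = 1.422, G_1 = 10^(12.1/10) = 16.22
  Stage 2: F_2 = 10^(6.85/10) = 4.842, G_2 = 10^(−5.32/10) = 0.2938
  Stage 3: F_3 = 10^(7.32/10) = 5.395, G_3 = 10^(−7.32/10) = 0.1854
Friis cascade:
  F = 1.422 + (4.842 − 1)/16.22 + (5.395 − 1)/4.764 = 2.582
NF = 10 log₁₀(2.582) = 4.12 dB

4.12 dB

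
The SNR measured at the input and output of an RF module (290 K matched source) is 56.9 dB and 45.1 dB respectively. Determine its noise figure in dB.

11.8 dB

NF (dB) = SNR_in(dB) − SNR_out(dB) when the source is at T₀
NF = 56.9 − 45.1 = 11.8 dB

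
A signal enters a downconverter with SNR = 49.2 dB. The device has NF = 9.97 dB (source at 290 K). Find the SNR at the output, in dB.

39.23 dB

By definition F = SNR_in/SNR_out, so in dB: SNR_out = SNR_in − NF
SNR_out = 49.2 − 9.97 = 39.23 dB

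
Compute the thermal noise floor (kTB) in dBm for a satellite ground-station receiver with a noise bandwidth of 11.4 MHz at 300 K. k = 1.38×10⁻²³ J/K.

−103.3 dBm

P_n = kTB = 1.38×10⁻²³ × 300 × 1.14×10⁷ = 4.72×10⁻¹⁴ W
In dBm: 10 log₁₀(4.72×10⁻¹⁴ / 10⁻³) = −103.3 dBm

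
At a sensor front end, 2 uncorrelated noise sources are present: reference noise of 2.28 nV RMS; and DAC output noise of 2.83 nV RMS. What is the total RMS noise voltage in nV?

3.63 nV

Uncorrelated sources add in power (mean-square): V_tot = √(ΣV_i²)
V_tot = √[(2.28×10⁻⁹)² + (2.83×10⁻⁹)²] = 3.63×10⁻⁹ V = 3.63 nV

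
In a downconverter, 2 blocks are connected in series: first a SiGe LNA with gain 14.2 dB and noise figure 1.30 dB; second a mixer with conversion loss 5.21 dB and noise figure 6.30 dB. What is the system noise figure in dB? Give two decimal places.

1.68 dB

Convert to linear (a loss of L dB is a gain of −L dB): F_i = 10^(NF_i/10), G_i = 10^(G_i,dB/10)
  Stage 1: F_1 = 10^(1.30/10) = 1.349, G_1 = 10^(14.2/10) = 26.30
  Stage 2: F_2 = 10^(6.30/10) = 4.266, G_2 = 10^(−5.21/10) = 0.3013
Friis cascade:
  F = 1.349 + (4.266 − 1)/26.30 = 1.473
NF = 10 log₁₀(1.473) = 1.68 dB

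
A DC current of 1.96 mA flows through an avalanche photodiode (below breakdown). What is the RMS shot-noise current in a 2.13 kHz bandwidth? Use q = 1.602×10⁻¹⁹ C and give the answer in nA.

1.16 nA

I_n = √(2qI·B)
2qI·B = 2 × 1.602×10⁻¹⁹ × 1.96×10⁻³ × 2.13×10³ = 1.34×10⁻¹⁸ A²
I_n = √(1.34×10⁻¹⁸) = 1.16×10⁻⁹ A = 1.16 nA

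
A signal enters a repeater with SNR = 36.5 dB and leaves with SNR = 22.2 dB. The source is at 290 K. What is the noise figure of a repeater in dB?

NF (dB) = SNR_in(dB) − SNR_out(dB) when the source is at T₀
NF = 36.5 − 22.2 = 14.3 dB

14.3 dB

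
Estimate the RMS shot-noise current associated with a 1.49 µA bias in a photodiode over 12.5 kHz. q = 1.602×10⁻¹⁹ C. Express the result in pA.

77.2 pA

I_n = √(2qI·B)
2qI·B = 2 × 1.602×10⁻¹⁹ × 1.49×10⁻⁶ × 1.25×10⁴ = 5.97×10⁻²¹ A²
I_n = √(5.97×10⁻²¹) = 7.72×10⁻¹¹ A = 77.2 pA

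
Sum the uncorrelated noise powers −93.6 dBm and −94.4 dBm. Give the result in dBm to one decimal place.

−91.0 dBm

Convert to linear, add, convert back:
P₁ = 4.37×10⁻¹³ W, P₂ = 3.63×10⁻¹³ W
P_tot = 8.00×10⁻¹³ W → 10 log₁₀(P_tot / 10⁻³) = −91.0 dBm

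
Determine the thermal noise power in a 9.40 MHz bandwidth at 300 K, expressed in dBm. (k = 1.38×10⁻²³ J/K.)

P_n = kTB = 1.38×10⁻²³ × 300 × 9.40×10⁶ = 3.89×10⁻¹⁴ W
In dBm: 10 log₁₀(3.89×10⁻¹⁴ / 10⁻³) = −104.1 dBm

−104.1 dBm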